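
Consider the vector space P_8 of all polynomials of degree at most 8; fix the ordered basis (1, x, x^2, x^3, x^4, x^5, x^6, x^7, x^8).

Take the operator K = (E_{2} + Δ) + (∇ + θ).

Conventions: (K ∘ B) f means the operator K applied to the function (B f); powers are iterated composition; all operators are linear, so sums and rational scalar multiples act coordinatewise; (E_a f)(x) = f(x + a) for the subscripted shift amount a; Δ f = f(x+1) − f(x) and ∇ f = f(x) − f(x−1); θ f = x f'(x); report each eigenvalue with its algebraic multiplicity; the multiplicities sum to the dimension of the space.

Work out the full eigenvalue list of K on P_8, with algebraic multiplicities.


λ = 1 (multiplicity 1), λ = 2 (multiplicity 1), λ = 3 (multiplicity 1), λ = 4 (multiplicity 1), λ = 5 (multiplicity 1), λ = 6 (multiplicity 1), λ = 7 (multiplicity 1), λ = 8 (multiplicity 1), λ = 9 (multiplicity 1)

image of 1: 1
image of x: 2x + 4
image of x^2: 3x^2 + 8x + 4
image of x^3: 4x^3 + 12x^2 + 12x + 10
image of x^4: 5x^4 + 16x^3 + 24x^2 + 40x + 16
image of x^5: 6x^5 + 20x^4 + 40x^3 + 100x^2 + 80x + 34
image of x^6: 7x^6 + 24x^5 + 60x^4 + 200x^3 + 240x^2 + 204x + 64
image of x^7: 8x^7 + 28x^6 + 84x^5 + 350x^4 + 560x^3 + 714x^2 + 448x + 130
image of x^8: 9x^8 + 32x^7 + 112x^6 + 560x^5 + 1120x^4 + 1904x^3 + 1792x^2 + 1040x + 256
the matrix is upper triangular; its diagonal is (1, 2, 3, 4, 5, 6, 7, 8, 9)
for a triangular matrix the eigenvalues are the diagonal entries, with algebraic multiplicity their repetition count


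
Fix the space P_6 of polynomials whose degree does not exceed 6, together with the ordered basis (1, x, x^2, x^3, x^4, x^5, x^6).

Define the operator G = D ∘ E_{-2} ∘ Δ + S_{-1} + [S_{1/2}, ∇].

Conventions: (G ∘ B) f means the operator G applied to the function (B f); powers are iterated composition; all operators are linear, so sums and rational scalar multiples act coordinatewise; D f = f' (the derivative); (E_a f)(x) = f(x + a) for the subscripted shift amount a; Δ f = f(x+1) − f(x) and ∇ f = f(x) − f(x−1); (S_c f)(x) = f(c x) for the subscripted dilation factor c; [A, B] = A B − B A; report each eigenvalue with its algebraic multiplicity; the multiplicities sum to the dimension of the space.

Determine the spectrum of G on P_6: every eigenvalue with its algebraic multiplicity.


image of 1: 1
image of x: -x + 1/2
image of x^2: x^2 + (1/2)x + 5/4
image of x^3: -x^3 + (3/8)x^2 + (39/8)x - 65/8
image of x^4: x^4 + (1/4)x^3 + (87/8)x^2 - (137/4)x + 433/16
image of x^5: -x^5 + (5/32)x^4 + (305/16)x^3 - (1405/16)x^2 + (4405/32)x - 2369/32
image of x^6: x^6 + (3/32)x^5 + (1875/64)x^4 - (2845/16)x^3 + (26655/64)x^2 - (14307/32)x + 11841/64
the matrix is upper triangular; its diagonal is (1, -1, 1, -1, 1, -1, 1)
for a triangular matrix the eigenvalues are the diagonal entries, with algebraic multiplicity their repetition count

λ = -1 (multiplicity 3), λ = 1 (multiplicity 4)


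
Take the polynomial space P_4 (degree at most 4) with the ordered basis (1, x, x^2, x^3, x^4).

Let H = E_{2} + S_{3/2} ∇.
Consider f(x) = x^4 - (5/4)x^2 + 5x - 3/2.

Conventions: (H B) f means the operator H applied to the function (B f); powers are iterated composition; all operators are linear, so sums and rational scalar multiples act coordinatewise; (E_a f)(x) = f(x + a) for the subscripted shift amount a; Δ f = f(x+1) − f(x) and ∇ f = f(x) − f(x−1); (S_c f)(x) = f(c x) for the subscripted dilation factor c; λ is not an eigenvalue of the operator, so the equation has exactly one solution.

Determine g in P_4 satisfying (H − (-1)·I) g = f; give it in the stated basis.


the image equals g(x) = (1/2)x^4 - (43/8)x^3 + (1985/64)x^2 - (12211/128)x + 29763/256

write g with unknown coordinates in the stated basis and equate coefficients in (H − (-1)·I) g = f
solving from the highest basis element down gives g = (1/2)x^4 - (43/8)x^3 + (1985/64)x^2 - (12211/128)x + 29763/256
check: H g = (1/2)x^4 + (43/8)x^3 - (2065/64)x^2 + (12851/128)x - 30147/256
so H g − (-1)·g = x^4 - (5/4)x^2 + 5x - 3/2 = f ✓


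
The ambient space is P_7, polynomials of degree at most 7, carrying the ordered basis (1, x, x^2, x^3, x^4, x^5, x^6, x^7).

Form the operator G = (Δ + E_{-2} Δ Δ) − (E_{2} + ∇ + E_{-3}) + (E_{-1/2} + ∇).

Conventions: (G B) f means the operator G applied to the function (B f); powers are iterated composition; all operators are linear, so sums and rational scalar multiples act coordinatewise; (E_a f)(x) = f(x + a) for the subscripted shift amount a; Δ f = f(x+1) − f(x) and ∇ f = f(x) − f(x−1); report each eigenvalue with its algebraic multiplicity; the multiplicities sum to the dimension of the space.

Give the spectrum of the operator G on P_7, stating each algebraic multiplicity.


image of 1: -1
image of x: -x + 3/2
image of x^2: -x^2 + 3x - 39/4
image of x^3: -x^3 + (9/2)x^2 - (117/4)x + 111/8
image of x^4: -x^4 + 6x^3 - (117/2)x^2 + (111/2)x - 1311/16
image of x^5: -x^5 + (15/2)x^4 - (195/2)x^3 + (555/4)x^2 - (6555/16)x + 5823/32
image of x^6: -x^6 + 9x^5 - (585/4)x^4 + (555/2)x^3 - (19665/16)x^2 + (17469/16)x - 46719/64
image of x^7: -x^7 + (21/2)x^6 - (819/4)x^5 + (3885/8)x^4 - (45885/16)x^3 + (122283/32)x^2 - (327033/64)x + 247551/128
the matrix is upper triangular; its diagonal is (-1, -1, -1, -1, -1, -1, -1, -1)
for a triangular matrix the eigenvalues are the diagonal entries, with algebraic multiplicity their repetition count

λ = -1 (multiplicity 8)


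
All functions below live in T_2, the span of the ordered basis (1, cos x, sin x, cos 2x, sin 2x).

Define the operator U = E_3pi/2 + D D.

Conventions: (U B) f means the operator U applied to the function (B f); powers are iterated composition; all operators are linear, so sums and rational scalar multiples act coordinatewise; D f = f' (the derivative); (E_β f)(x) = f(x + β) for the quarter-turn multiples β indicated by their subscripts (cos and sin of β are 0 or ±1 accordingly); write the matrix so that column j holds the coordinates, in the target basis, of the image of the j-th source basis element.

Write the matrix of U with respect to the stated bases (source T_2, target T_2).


the matrix is [[1, 0, 0, 0, 0]; [0, -1, -1, 0, 0]; [0, 1, -1, 0, 0]; [0, 0, 0, -5, 0]; [0, 0, 0, 0, -5]] (rows listed top to bottom)

image of 1: 1
image of cos x: -cos x + sin x
image of sin x: -cos x - sin x
image of cos 2x: -5cos 2x
image of sin 2x: -5sin 2x
each image's coordinates form column j of the matrix


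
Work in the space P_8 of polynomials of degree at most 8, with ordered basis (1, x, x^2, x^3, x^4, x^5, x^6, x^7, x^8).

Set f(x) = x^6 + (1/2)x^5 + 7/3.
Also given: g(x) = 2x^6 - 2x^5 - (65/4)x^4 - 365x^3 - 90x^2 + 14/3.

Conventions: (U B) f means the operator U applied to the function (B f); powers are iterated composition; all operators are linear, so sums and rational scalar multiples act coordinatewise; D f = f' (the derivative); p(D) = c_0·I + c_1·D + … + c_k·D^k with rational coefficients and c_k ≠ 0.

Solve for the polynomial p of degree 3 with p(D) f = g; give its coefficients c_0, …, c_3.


p(D) = 2·I − (1/2)·D − (1/2)·D^2 − 3·D^3, i.e. c_0 = 2, c_1 = -1/2, c_2 = -1/2, c_3 = -3

D^0 f = x^6 + (1/2)x^5 + 7/3
D^1 f = 6x^5 + (5/2)x^4
D^2 f = 30x^4 + 10x^3
D^3 f = 120x^3 + 30x^2
matching coefficients of g against c_0 f + c_1 Df + … from the top degree down determines the c_i
solution: c_0 = 2, c_1 = -1/2, c_2 = -1/2, c_3 = -3


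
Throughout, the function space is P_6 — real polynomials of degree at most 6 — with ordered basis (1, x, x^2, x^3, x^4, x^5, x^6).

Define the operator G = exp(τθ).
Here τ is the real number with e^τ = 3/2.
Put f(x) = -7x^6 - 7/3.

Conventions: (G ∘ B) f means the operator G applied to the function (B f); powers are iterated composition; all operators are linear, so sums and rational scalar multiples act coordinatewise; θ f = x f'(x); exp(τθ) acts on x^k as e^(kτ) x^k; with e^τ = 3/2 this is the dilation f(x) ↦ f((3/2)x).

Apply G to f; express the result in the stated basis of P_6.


exp(τθ) x^k = e^(kτ) x^k; with e^τ = 3/2 this sends x^k to (3/2)^k x^k
x^6 ↦ 729/64 x^6
applying this coordinatewise to f: exp(τθ) f = -(5103/64)x^6 - 7/3

the result is g(x) = -(5103/64)x^6 - 7/3


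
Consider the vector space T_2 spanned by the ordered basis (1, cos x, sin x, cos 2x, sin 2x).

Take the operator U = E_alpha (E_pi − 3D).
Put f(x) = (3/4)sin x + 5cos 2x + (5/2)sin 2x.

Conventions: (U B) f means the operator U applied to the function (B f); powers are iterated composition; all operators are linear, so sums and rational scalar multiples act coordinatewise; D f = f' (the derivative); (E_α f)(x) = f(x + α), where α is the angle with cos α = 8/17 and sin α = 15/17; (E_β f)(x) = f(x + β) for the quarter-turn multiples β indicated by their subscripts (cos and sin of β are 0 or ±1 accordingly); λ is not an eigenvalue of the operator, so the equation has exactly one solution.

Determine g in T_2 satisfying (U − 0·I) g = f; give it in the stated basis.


write g with unknown coordinates in the stated basis and equate coefficients in (U − 0·I) g = f
solving from the highest basis element down gives g = (117/680)cos x + (111/680)sin x + (3380/10693)cos 2x + (18455/21386)sin 2x
check: U g = (3/4)sin x + 5cos 2x + (5/2)sin 2x
so U g − 0·g = (3/4)sin x + 5cos 2x + (5/2)sin 2x = f ✓

the result is g(x) = (117/680)cos x + (111/680)sin x + (3380/10693)cos 2x + (18455/21386)sin 2x


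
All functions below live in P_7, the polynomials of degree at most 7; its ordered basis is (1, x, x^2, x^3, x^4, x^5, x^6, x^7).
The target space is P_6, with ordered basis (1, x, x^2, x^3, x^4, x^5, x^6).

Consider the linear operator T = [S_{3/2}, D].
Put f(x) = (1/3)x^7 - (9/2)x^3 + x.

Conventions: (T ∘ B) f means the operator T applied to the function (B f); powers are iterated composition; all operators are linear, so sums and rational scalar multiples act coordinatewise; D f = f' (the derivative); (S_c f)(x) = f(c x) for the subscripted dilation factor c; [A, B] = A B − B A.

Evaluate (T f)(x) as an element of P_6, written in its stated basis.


the image equals g(x) = -(1701/128)x^6 + (243/16)x^2 - 1/2

D f = (7/3)x^6 - (27/2)x^2 + 1
S_{3/2} D f = (1701/64)x^6 - (243/8)x^2 + 1
S_{3/2} f = (729/128)x^7 - (243/16)x^3 + (3/2)x
D S_{3/2} f = (5103/128)x^6 - (729/16)x^2 + 3/2
[S_{3/2}, D] f = -(1701/128)x^6 + (243/16)x^2 - 1/2


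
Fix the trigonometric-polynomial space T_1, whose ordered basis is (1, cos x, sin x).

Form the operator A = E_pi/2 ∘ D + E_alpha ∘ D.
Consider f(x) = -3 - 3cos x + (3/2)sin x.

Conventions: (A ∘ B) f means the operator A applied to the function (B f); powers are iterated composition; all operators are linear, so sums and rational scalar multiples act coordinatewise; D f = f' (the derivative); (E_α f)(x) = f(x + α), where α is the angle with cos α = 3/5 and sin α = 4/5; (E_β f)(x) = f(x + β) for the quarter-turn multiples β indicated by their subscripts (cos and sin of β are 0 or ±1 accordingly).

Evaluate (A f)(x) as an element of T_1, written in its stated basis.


D f = (3/2)cos x + 3sin x
E_pi/2 D f = 3cos x - (3/2)sin x
D f = (3/2)cos x + 3sin x
E_alpha D f = (33/10)cos x + (3/5)sin x
(E_pi/2 ∘ D + E_alpha ∘ D) f = (63/10)cos x - (9/10)sin x

g(x) = (63/10)cos x - (9/10)sin x


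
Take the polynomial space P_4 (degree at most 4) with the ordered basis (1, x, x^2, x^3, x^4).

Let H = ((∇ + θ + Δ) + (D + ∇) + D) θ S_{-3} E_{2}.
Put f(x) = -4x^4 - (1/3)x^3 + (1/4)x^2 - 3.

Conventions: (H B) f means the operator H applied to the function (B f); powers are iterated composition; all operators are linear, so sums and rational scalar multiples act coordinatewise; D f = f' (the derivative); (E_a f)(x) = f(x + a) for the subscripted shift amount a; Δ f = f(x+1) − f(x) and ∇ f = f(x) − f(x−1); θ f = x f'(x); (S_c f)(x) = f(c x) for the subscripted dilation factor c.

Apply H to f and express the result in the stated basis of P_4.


the image equals g(x) = -5184x^4 - 18063x^3 + 43542x^2 - 40611x + 25755/2

E_{2} f = -4x^4 - (97/3)x^3 - (391/4)x^2 - 131x - 206/3
S_{-3} E_{2} f = -324x^4 + 873x^3 - (3519/4)x^2 + 393x - 206/3
θ S_{-3} E_{2} f = -1296x^4 + 2619x^3 - (3519/2)x^2 + 393x
∇ (θ S_{-3} E_{2}) f = -5184x^3 + 15633x^2 - 16560x + 12135/2
θ (θ S_{-3} E_{2}) f = -5184x^4 + 7857x^3 - 3519x^2 + 393x
Δ (θ S_{-3} E_{2}) f = -5184x^3 + 81x^2 - 846x - 87/2
(∇ + θ + Δ) (θ S_{-3} E_{2}) f = -5184x^4 - 2511x^3 + 12195x^2 - 17013x + 6024
D (θ S_{-3} E_{2}) f = -5184x^3 + 7857x^2 - 3519x + 393
∇ (θ S_{-3} E_{2}) f = -5184x^3 + 15633x^2 - 16560x + 12135/2
(D + ∇) (θ S_{-3} E_{2}) f = -10368x^3 + 23490x^2 - 20079x + 12921/2
D (θ S_{-3} E_{2}) f = -5184x^3 + 7857x^2 - 3519x + 393
((∇ + θ + Δ) + (D + ∇) + D) (θ S_{-3} E_{2}) f = -5184x^4 - 18063x^3 + 43542x^2 - 40611x + 25755/2


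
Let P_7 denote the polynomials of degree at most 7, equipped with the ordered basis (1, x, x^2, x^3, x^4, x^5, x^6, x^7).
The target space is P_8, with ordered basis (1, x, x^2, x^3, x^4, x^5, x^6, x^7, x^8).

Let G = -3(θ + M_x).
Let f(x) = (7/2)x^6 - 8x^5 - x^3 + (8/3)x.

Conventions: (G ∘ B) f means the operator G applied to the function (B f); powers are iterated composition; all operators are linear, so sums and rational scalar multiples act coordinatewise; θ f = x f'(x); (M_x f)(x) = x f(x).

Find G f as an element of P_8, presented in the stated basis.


θ f = 21x^6 - 40x^5 - 3x^3 + (8/3)x
M_x f = (7/2)x^7 - 8x^6 - x^4 + (8/3)x^2
(θ + M_x) f = (7/2)x^7 + 13x^6 - 40x^5 - x^4 - 3x^3 + (8/3)x^2 + (8/3)x
(-3(θ + M_x)) f = -(21/2)x^7 - 39x^6 + 120x^5 + 3x^4 + 9x^3 - 8x^2 - 8x

g(x) = -(21/2)x^7 - 39x^6 + 120x^5 + 3x^4 + 9x^3 - 8x^2 - 8x


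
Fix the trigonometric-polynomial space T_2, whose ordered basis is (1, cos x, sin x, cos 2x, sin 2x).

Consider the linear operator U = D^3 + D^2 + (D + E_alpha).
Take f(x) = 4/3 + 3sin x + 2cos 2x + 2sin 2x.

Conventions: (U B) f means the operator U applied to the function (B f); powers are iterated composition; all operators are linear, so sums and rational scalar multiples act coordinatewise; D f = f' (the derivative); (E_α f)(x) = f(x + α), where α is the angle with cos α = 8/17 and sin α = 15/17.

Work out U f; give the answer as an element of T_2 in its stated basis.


D f = 3cos x + 4cos 2x - 4sin 2x
D D f = -3sin x - 8cos 2x - 8sin 2x
D D D f = -3cos x - 16cos 2x + 16sin 2x
D f = 3cos x + 4cos 2x - 4sin 2x
D D f = -3sin x - 8cos 2x - 8sin 2x
D f = 3cos x + 4cos 2x - 4sin 2x
E_alpha f = 4/3 + (45/17)cos x + (24/17)sin x + (158/289)cos 2x - (802/289)sin 2x
(D + E_alpha) f = 4/3 + (96/17)cos x + (24/17)sin x + (1314/289)cos 2x - (1958/289)sin 2x
(D^3 + D^2 + (D + E_alpha)) f = 4/3 + (45/17)cos x - (27/17)sin x - (5622/289)cos 2x + (354/289)sin 2x

the image equals g(x) = 4/3 + (45/17)cos x - (27/17)sin x - (5622/289)cos 2x + (354/289)sin 2x


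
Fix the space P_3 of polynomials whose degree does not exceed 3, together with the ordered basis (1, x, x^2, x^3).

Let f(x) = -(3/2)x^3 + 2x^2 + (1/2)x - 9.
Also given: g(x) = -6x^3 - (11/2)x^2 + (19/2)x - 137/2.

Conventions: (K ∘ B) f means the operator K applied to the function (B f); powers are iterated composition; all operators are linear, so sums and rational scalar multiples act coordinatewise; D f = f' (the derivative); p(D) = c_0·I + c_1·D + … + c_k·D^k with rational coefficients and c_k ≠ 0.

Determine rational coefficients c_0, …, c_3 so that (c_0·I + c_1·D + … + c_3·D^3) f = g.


p(D) = 4·I + 3·D + (1/2)·D^2 + 4·D^3, i.e. c_0 = 4, c_1 = 3, c_2 = 1/2, c_3 = 4

D^0 f = -(3/2)x^3 + 2x^2 + (1/2)x - 9
D^1 f = -(9/2)x^2 + 4x + 1/2
D^2 f = -9x + 4
D^3 f = -9
matching coefficients of g against c_0 f + c_1 Df + … from the top degree down determines the c_i
solution: c_0 = 4, c_1 = 3, c_2 = 1/2, c_3 = 4


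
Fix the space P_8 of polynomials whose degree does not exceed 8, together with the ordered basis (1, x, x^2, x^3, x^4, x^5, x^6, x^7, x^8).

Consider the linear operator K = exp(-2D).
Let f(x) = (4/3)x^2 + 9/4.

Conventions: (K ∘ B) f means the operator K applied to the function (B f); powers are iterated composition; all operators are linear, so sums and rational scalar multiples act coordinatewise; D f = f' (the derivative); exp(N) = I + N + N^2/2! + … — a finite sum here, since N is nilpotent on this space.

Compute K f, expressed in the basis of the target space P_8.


order-1 term: -(16/3)x
order-2 term: 16/3
the series for exp(-2D) f terminates at order 2
exp(-2D) f = (4/3)x^2 - (16/3)x + 91/12

g(x) = (4/3)x^2 - (16/3)x + 91/12


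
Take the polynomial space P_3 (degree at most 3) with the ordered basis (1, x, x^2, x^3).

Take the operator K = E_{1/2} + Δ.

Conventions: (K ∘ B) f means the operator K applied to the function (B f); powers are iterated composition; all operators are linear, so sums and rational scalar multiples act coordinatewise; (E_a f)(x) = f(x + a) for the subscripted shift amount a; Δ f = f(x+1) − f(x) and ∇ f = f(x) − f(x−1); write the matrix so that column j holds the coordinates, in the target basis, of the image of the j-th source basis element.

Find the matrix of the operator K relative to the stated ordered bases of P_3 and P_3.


the matrix is [[1, 3/2, 5/4, 9/8]; [0, 1, 3, 15/4]; [0, 0, 1, 9/2]; [0, 0, 0, 1]] (rows listed top to bottom)

image of 1: 1
image of x: x + 3/2
image of x^2: x^2 + 3x + 5/4
image of x^3: x^3 + (9/2)x^2 + (15/4)x + 9/8
each image's coordinates form column j of the matrix


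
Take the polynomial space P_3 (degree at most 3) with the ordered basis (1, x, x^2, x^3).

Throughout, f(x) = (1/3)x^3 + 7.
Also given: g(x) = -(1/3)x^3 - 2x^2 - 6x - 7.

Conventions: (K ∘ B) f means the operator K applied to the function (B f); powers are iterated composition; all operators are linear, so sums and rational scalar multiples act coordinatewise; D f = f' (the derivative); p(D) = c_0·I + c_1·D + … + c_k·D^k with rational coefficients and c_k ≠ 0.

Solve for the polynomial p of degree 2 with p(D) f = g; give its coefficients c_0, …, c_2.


c_0 = -1, c_1 = -2, c_2 = -3

D^0 f = (1/3)x^3 + 7
D^1 f = x^2
D^2 f = 2x
matching coefficients of g against c_0 f + c_1 Df + … from the top degree down determines the c_i
solution: c_0 = -1, c_1 = -2, c_2 = -3


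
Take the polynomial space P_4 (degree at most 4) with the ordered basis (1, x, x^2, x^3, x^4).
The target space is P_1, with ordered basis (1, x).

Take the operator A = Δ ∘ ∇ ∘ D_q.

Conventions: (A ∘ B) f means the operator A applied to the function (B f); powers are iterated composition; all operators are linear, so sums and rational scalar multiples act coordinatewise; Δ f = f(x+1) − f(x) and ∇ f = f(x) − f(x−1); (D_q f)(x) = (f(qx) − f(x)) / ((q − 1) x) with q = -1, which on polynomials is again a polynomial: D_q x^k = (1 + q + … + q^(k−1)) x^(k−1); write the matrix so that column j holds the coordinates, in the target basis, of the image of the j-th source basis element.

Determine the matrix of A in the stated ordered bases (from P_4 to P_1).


the matrix is [[0, 0, 0, 2, 0]; [0, 0, 0, 0, 0]] (rows listed top to bottom)

image of 1: 0
image of x: 0
image of x^2: 0
image of x^3: 2
image of x^4: 0
each image's coordinates form column j of the matrix


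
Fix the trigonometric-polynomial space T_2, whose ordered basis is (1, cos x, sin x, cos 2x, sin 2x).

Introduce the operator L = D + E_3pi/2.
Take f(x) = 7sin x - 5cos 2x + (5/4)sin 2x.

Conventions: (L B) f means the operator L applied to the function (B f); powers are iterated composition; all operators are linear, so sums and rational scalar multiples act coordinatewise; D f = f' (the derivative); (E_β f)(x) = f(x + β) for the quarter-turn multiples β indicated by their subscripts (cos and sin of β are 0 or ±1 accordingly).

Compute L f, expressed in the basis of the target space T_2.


D f = 7cos x + (5/2)cos 2x + 10sin 2x
E_3pi/2 f = -7cos x + 5cos 2x - (5/4)sin 2x
(D + E_3pi/2) f = (15/2)cos 2x + (35/4)sin 2x

the image equals g(x) = (15/2)cos 2x + (35/4)sin 2x


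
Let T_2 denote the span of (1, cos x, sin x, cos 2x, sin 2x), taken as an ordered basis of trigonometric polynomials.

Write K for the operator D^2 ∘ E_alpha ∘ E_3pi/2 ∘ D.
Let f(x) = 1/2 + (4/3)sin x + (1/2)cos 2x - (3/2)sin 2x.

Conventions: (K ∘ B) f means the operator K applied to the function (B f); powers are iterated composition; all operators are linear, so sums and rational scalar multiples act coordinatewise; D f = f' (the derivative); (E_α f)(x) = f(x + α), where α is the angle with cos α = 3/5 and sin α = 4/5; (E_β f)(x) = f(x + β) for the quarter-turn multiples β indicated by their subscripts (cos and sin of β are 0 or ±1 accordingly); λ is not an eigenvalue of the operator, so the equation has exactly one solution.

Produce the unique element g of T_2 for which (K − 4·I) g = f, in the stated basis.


the image equals g(x) = -1/8 + (16/327)cos x - (92/327)sin x - (115/1768)cos 2x + (205/1768)sin 2x

write g with unknown coordinates in the stated basis and equate coefficients in (K − 4·I) g = f
solving from the highest basis element down gives g = -1/8 + (16/327)cos x - (92/327)sin x - (115/1768)cos 2x + (205/1768)sin 2x
check: K g = (64/327)cos x + (68/327)sin x + (53/221)cos 2x - (229/221)sin 2x
so K g − 4·g = 1/2 + (4/3)sin x + (1/2)cos 2x - (3/2)sin 2x = f ✓


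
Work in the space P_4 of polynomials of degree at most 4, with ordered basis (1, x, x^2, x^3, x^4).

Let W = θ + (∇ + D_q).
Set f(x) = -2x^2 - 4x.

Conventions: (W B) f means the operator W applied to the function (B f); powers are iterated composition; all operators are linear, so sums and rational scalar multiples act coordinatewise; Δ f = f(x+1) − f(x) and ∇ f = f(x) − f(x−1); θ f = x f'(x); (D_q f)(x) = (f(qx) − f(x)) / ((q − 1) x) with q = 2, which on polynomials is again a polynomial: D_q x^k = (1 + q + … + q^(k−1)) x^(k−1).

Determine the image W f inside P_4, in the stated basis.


θ f = -4x^2 - 4x
∇ f = -4x - 2
D_q f = -6x - 4
(∇ + D_q) f = -10x - 6
(θ + (∇ + D_q)) f = -4x^2 - 14x - 6

g(x) = -4x^2 - 14x - 6


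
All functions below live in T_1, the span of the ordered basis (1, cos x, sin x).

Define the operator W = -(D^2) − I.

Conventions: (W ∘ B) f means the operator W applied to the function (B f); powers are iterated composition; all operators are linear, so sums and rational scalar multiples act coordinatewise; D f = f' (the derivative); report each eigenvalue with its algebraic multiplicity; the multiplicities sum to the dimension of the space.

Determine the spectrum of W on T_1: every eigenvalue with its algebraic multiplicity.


image of 1: -1
image of cos x: 0
image of sin x: 0
the matrix is diagonal; its diagonal is (-1, 0, 0)
for a triangular matrix the eigenvalues are the diagonal entries, with algebraic multiplicity their repetition count

λ = -1 (multiplicity 1), λ = 0 (multiplicity 2)


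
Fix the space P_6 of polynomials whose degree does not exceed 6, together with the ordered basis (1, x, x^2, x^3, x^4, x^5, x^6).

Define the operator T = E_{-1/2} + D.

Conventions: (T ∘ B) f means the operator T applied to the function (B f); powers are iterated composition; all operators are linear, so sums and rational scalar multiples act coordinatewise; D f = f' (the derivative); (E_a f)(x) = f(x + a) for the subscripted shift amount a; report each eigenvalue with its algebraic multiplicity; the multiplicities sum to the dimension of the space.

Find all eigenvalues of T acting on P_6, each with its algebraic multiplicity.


λ = 1 (multiplicity 7)

image of 1: 1
image of x: x + 1/2
image of x^2: x^2 + x + 1/4
image of x^3: x^3 + (3/2)x^2 + (3/4)x - 1/8
image of x^4: x^4 + 2x^3 + (3/2)x^2 - (1/2)x + 1/16
image of x^5: x^5 + (5/2)x^4 + (5/2)x^3 - (5/4)x^2 + (5/16)x - 1/32
image of x^6: x^6 + 3x^5 + (15/4)x^4 - (5/2)x^3 + (15/16)x^2 - (3/16)x + 1/64
the matrix is upper triangular; its diagonal is (1, 1, 1, 1, 1, 1, 1)
for a triangular matrix the eigenvalues are the diagonal entries, with algebraic multiplicity their repetition count


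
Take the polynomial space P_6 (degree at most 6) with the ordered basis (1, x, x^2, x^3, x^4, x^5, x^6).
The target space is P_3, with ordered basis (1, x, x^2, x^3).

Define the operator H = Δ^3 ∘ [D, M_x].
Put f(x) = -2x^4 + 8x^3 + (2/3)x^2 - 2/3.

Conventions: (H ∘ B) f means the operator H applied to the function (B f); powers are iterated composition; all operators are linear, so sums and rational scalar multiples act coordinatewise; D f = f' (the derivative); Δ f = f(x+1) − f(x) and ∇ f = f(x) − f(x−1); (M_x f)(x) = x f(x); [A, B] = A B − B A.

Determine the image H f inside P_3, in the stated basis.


g(x) = -48x - 24

M_x f = -2x^5 + 8x^4 + (2/3)x^3 - (2/3)x
D M_x f = -10x^4 + 32x^3 + 2x^2 - 2/3
D f = -8x^3 + 24x^2 + (4/3)x
M_x D f = -8x^4 + 24x^3 + (4/3)x^2
[D, M_x] f = -2x^4 + 8x^3 + (2/3)x^2 - 2/3
Δ [D, M_x] f = -8x^3 + 12x^2 + (52/3)x + 20/3
Δ Δ [D, M_x] f = -24x^2 + 64/3
Δ Δ Δ [D, M_x] f = -48x - 24


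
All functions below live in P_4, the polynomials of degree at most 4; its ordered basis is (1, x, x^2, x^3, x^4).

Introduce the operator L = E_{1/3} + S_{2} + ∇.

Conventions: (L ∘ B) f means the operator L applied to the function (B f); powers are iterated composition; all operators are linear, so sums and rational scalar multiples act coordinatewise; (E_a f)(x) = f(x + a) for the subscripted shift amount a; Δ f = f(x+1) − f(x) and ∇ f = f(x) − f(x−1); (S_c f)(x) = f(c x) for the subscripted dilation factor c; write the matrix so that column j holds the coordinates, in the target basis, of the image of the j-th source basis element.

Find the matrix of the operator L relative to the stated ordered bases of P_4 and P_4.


the matrix is [[2, 4/3, -8/9, 28/27, -80/81]; [0, 3, 8/3, -8/3, 112/27]; [0, 0, 5, 4, -16/3]; [0, 0, 0, 9, 16/3]; [0, 0, 0, 0, 17]] (rows listed top to bottom)

image of 1: 2
image of x: 3x + 4/3
image of x^2: 5x^2 + (8/3)x - 8/9
image of x^3: 9x^3 + 4x^2 - (8/3)x + 28/27
image of x^4: 17x^4 + (16/3)x^3 - (16/3)x^2 + (112/27)x - 80/81
each image's coordinates form column j of the matrix


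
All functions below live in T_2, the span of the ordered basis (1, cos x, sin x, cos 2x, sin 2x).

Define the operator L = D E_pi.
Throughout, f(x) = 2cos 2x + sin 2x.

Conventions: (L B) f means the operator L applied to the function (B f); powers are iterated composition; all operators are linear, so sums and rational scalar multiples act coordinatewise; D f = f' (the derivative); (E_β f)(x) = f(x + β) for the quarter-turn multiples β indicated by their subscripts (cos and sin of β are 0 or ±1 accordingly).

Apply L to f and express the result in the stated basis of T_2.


E_pi f = 2cos 2x + sin 2x
D E_pi f = 2cos 2x - 4sin 2x

g(x) = 2cos 2x - 4sin 2x


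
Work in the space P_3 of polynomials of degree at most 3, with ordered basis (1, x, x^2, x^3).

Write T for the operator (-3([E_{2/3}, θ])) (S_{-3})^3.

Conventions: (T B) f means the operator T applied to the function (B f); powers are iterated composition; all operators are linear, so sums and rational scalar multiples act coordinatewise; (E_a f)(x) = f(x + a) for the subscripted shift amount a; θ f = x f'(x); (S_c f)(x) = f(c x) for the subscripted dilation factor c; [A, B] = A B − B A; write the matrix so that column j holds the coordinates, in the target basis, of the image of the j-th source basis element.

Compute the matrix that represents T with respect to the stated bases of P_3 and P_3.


image of 1: 0
image of x: 54
image of x^2: -2916x - 1944
image of x^3: 118098x^2 + 157464x + 52488
each image's coordinates form column j of the matrix

the matrix is [[0, 54, -1944, 52488]; [0, 0, -2916, 157464]; [0, 0, 0, 118098]; [0, 0, 0, 0]] (rows listed top to bottom)


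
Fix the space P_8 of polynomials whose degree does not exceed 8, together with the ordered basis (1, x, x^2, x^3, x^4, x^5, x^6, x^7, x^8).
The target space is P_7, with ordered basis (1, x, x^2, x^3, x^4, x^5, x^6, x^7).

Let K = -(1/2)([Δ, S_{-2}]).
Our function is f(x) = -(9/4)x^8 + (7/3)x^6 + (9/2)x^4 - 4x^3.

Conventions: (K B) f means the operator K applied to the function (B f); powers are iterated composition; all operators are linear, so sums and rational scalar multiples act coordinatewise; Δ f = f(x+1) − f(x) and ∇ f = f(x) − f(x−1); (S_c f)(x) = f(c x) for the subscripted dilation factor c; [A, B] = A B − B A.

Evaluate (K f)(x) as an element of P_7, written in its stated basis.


the result is g(x) = 3456x^7 + 6048x^6 + 17472x^5 + 18060x^4 + 14736x^3 + 6654x^2 + 1662x + 1293/8

S_{-2} f = -576x^8 + (448/3)x^6 + 72x^4 + 32x^3
Δ S_{-2} f = -4608x^7 - 16128x^6 - 31360x^5 - 38080x^4 - (86944/3)x^3 - 13360x^2 - 3328x - 968/3
Δ f = -18x^7 - 63x^6 - 112x^5 - (245/2)x^4 - (184/3)x^3 - 13x^2 + 2x + 7/12
S_{-2} Δ f = 2304x^7 - 4032x^6 + 3584x^5 - 1960x^4 + (1472/3)x^3 - 52x^2 - 4x + 7/12
[Δ, S_{-2}] f = -6912x^7 - 12096x^6 - 34944x^5 - 36120x^4 - 29472x^3 - 13308x^2 - 3324x - 1293/4
(-(1/2)([Δ, S_{-2}])) f = 3456x^7 + 6048x^6 + 17472x^5 + 18060x^4 + 14736x^3 + 6654x^2 + 1662x + 1293/8


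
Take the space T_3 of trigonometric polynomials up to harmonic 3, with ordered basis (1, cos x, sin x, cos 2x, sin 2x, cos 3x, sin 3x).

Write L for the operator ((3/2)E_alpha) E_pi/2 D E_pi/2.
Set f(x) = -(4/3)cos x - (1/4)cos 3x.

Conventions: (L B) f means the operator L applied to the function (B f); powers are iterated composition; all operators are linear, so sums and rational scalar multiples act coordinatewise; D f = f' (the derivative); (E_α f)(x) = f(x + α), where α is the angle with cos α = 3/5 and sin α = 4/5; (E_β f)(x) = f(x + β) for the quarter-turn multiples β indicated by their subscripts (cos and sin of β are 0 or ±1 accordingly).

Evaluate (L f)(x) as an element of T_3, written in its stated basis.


the result is g(x) = -(8/5)cos x - (6/5)sin x - (99/250)cos 3x + (1053/1000)sin 3x

E_pi/2 f = (4/3)sin x - (1/4)sin 3x
D E_pi/2 f = (4/3)cos x - (3/4)cos 3x
E_pi/2 D E_pi/2 f = -(4/3)sin x - (3/4)sin 3x
E_alpha (E_pi/2 D E_pi/2) f = -(16/15)cos x - (4/5)sin x - (33/125)cos 3x + (351/500)sin 3x
((3/2)E_alpha) (E_pi/2 D E_pi/2) f = -(8/5)cos x - (6/5)sin x - (99/250)cos 3x + (1053/1000)sin 3x


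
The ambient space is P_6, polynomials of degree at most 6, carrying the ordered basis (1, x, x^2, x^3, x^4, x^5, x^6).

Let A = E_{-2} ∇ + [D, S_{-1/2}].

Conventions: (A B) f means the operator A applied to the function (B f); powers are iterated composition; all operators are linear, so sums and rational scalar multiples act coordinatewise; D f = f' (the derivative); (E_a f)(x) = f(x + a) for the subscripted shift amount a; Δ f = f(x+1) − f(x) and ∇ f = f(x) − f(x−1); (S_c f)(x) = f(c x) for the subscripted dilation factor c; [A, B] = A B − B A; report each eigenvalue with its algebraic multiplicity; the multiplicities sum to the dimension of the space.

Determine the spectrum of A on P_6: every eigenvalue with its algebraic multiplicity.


image of 1: 0
image of x: -1/2
image of x^2: (7/2)x - 5
image of x^3: (15/8)x^2 - 15x + 19
image of x^4: (19/4)x^3 - 30x^2 + 76x - 65
image of x^5: (145/32)x^4 - 50x^3 + 190x^2 - 325x + 211
image of x^6: (201/32)x^5 - 75x^4 + 380x^3 - 975x^2 + 1266x - 665
the matrix is upper triangular; its diagonal is (0, 0, 0, 0, 0, 0, 0)
for a triangular matrix the eigenvalues are the diagonal entries, with algebraic multiplicity their repetition count

λ = 0 (multiplicity 7)


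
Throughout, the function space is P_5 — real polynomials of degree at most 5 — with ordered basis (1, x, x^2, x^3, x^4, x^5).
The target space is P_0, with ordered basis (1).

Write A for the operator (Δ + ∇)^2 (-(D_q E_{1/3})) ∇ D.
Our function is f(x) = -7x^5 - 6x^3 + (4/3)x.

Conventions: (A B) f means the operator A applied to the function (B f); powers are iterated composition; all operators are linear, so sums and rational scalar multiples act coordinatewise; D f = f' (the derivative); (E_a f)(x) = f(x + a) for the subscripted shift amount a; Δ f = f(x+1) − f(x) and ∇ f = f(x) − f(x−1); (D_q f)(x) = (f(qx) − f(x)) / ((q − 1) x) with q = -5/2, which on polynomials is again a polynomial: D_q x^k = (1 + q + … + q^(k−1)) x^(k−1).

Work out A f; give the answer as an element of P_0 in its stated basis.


the image equals g(x) = 5320

D f = -35x^4 - 18x^2 + 4/3
∇ D f = -140x^3 + 210x^2 - 176x + 53
E_{1/3} (∇ D) f = -140x^3 + 70x^2 - (248/3)x + 337/27
D_q E_{1/3} (∇ D) f = -665x^2 - 105x - 248/3
(-(D_q E_{1/3})) (∇ D) f = 665x^2 + 105x + 248/3
Δ (-(D_q E_{1/3})) (∇ D) f = 1330x + 770
∇ (-(D_q E_{1/3})) (∇ D) f = 1330x - 560
(Δ + ∇) (-(D_q E_{1/3})) (∇ D) f = 2660x + 210
Δ (Δ + ∇) (-(D_q E_{1/3})) (∇ D) f = 2660
∇ (Δ + ∇) (-(D_q E_{1/3})) (∇ D) f = 2660
(Δ + ∇) (Δ + ∇) (-(D_q E_{1/3})) (∇ D) f = 5320


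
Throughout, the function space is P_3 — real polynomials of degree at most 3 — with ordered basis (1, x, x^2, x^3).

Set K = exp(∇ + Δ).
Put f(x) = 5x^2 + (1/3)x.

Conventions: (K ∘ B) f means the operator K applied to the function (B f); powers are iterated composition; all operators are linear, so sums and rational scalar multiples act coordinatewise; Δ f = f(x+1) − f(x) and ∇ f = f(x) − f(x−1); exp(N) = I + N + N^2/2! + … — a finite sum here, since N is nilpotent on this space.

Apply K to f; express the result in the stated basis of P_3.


order-1 term: 20x + 2/3
order-2 term: 20
the series for exp(∇ + Δ) f terminates at order 2
exp(∇ + Δ) f = 5x^2 + (61/3)x + 62/3

the result is g(x) = 5x^2 + (61/3)x + 62/3


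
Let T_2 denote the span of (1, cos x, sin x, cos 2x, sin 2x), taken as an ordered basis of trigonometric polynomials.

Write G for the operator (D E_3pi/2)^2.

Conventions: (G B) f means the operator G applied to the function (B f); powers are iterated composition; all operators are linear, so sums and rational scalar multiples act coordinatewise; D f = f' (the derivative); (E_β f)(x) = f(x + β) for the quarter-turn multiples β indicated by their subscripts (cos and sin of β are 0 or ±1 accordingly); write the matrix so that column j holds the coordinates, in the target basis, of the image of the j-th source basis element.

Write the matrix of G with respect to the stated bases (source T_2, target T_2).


image of 1: 0
image of cos x: cos x
image of sin x: sin x
image of cos 2x: -4cos 2x
image of sin 2x: -4sin 2x
each image's coordinates form column j of the matrix

the matrix is [[0, 0, 0, 0, 0]; [0, 1, 0, 0, 0]; [0, 0, 1, 0, 0]; [0, 0, 0, -4, 0]; [0, 0, 0, 0, -4]] (rows listed top to bottom)


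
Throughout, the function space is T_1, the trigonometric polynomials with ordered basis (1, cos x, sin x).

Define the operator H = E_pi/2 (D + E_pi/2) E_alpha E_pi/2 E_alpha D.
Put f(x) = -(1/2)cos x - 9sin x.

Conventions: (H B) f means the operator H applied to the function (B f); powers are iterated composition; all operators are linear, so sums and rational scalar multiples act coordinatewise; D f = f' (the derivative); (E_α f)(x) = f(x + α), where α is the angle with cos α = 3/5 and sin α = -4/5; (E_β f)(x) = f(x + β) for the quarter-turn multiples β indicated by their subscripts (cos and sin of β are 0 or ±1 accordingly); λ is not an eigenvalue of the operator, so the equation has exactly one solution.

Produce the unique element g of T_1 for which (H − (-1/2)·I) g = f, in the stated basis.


the result is g(x) = -(575/123)cos x + (50/123)sin x

write g with unknown coordinates in the stated basis and equate coefficients in (H − (-1/2)·I) g = f
solving from the highest basis element down gives g = -(575/123)cos x + (50/123)sin x
check: H g = (226/123)cos x - (1132/123)sin x
so H g − (-1/2)·g = -(1/2)cos x - 9sin x = f ✓


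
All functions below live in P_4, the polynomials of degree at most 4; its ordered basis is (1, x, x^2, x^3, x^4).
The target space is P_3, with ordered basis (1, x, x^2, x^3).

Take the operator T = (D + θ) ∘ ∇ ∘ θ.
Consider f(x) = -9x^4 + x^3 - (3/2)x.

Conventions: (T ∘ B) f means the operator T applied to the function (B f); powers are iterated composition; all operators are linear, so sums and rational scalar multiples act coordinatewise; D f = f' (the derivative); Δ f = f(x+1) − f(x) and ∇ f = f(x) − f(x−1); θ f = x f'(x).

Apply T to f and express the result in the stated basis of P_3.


g(x) = -432x^3 + 18x^2 + 297x - 153

θ f = -36x^4 + 3x^3 - (3/2)x
∇ θ f = -144x^3 + 225x^2 - 153x + 75/2
D (∇ ∘ θ) f = -432x^2 + 450x - 153
θ (∇ ∘ θ) f = -432x^3 + 450x^2 - 153x
(D + θ) (∇ ∘ θ) f = -432x^3 + 18x^2 + 297x - 153


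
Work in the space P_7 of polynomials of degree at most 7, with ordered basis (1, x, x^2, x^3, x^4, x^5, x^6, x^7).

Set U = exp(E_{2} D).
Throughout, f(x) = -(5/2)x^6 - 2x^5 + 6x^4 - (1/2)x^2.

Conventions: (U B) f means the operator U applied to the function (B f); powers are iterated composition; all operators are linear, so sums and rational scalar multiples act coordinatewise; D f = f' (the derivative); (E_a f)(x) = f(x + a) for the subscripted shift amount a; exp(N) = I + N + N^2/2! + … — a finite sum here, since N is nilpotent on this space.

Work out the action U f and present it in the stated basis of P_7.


order-1 term: -15x^5 - 160x^4 - 656x^3 - 1296x^2 - 1233x - 450
order-2 term: -(75/2)x^4 - 620x^3 - 3804x^2 - 10272x - 20609/2
order-3 term: -50x^3 - 920x^2 - 5616x - 11376
order-4 term: -(75/2)x^2 - 610x - 2474
order-5 term: -15x - 152
order-6 term: -5/2
the series for exp(E_{2} D) f terminates at order 6
exp(E_{2} D) f = -(5/2)x^6 - 17x^5 - (383/2)x^4 - 1326x^3 - 6058x^2 - 17746x - 24759

the image equals g(x) = -(5/2)x^6 - 17x^5 - (383/2)x^4 - 1326x^3 - 6058x^2 - 17746x - 24759


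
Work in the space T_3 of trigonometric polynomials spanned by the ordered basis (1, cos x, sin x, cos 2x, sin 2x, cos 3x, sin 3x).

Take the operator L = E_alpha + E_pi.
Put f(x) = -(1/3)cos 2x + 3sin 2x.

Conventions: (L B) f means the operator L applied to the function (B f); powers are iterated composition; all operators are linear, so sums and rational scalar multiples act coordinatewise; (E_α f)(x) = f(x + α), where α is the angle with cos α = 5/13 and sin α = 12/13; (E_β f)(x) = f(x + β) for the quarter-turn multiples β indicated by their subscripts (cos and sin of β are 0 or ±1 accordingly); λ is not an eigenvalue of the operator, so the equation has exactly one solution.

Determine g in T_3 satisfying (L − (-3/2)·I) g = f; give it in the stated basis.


the image equals g(x) = -(5534/7563)cos 2x + (3482/2521)sin 2x

write g with unknown coordinates in the stated basis and equate coefficients in (L − (-3/2)·I) g = f
solving from the highest basis element down gives g = -(5534/7563)cos 2x + (3482/2521)sin 2x
check: L g = (5780/7563)cos 2x + (2340/2521)sin 2x
so L g − (-3/2)·g = -(1/3)cos 2x + 3sin 2x = f ✓


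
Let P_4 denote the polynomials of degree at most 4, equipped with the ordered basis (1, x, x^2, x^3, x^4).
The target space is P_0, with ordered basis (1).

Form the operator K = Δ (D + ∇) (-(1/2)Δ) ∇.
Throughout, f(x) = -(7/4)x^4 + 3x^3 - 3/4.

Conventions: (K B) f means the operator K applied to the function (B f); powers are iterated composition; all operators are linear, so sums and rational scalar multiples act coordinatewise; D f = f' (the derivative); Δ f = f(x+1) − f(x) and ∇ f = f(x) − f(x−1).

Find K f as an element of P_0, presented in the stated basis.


∇ f = -7x^3 + (39/2)x^2 - 16x + 19/4
Δ ∇ f = -21x^2 + 18x - 7/2
(-(1/2)Δ) ∇ f = (21/2)x^2 - 9x + 7/4
D (-(1/2)Δ) ∇ f = 21x - 9
∇ (-(1/2)Δ) ∇ f = 21x - 39/2
(D + ∇) (-(1/2)Δ) ∇ f = 42x - 57/2
Δ ((D + ∇) (-(1/2)Δ) ∇) f = 42

g(x) = 42


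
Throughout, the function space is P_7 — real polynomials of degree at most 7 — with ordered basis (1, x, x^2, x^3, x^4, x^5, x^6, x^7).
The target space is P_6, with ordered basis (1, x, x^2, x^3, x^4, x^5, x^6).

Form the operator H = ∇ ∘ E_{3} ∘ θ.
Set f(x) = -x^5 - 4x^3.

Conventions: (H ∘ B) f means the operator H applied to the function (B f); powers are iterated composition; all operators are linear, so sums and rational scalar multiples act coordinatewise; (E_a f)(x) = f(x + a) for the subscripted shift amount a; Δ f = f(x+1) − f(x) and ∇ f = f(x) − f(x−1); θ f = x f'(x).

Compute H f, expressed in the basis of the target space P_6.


θ f = -5x^5 - 12x^3
E_{3} θ f = -5x^5 - 75x^4 - 462x^3 - 1458x^2 - 2349x - 1539
∇ E_{3} θ f = -25x^4 - 250x^3 - 986x^2 - 1805x - 1283

g(x) = -25x^4 - 250x^3 - 986x^2 - 1805x - 1283
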